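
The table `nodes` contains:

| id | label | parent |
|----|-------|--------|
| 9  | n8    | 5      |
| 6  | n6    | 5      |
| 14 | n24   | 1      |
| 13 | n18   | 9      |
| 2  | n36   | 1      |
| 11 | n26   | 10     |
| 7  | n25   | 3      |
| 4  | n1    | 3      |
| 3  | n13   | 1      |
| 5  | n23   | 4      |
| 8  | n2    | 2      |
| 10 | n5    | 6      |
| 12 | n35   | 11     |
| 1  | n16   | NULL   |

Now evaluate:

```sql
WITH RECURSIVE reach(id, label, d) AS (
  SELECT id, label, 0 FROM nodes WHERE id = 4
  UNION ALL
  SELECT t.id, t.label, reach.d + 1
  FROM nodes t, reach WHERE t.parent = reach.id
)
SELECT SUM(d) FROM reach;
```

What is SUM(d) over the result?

20

Base: id=4 (n1) at d 0.
Iteration 1: rows with parent in {4} -> n23 (id 5, d 1).
Iteration 2: rows with parent in {5} -> n6 (id 6, d 2), n8 (id 9, d 2).
Iteration 3: rows with parent in {6,9} -> n5 (id 10, d 3), n18 (id 13, d 3).
Iteration 4: rows with parent in {10,13} -> n26 (id 11, d 4).
Iteration 5: rows with parent in {11} -> n35 (id 12, d 5).
Iteration 6: no rows with parent in {12}; recursion stops.
SUM(d) = 0 + 1 + 2 + 2 + 3 + 3 + 4 + 5 = 20.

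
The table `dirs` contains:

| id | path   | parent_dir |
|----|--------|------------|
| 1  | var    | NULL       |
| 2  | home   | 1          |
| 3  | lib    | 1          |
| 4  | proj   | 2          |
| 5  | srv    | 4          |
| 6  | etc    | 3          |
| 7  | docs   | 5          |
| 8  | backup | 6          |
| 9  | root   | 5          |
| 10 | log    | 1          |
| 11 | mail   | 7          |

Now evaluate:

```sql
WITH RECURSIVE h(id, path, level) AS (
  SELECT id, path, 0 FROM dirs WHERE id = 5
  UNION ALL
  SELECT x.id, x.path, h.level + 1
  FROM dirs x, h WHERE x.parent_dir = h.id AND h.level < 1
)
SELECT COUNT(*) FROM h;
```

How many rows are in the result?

3

Base: id=5 (srv) at level 0.
Iteration 1: rows with parent_dir in {5} -> docs (id 7, level 1), root (id 9, level 1).
Iteration 2: level < 1 fails for all current rows; recursion stops.
Total rows emitted: 3.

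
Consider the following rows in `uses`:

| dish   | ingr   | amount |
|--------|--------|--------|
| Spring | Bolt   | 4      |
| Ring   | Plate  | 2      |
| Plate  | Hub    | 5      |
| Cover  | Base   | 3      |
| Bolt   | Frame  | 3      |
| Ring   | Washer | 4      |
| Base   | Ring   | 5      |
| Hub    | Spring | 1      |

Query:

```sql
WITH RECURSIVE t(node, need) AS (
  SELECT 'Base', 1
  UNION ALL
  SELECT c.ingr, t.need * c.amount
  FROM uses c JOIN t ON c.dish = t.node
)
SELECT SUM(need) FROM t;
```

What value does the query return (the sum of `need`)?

Base: (Base, need=1).
Iteration 1: components of {Base} -> Ring = 1*5 = 5.
Iteration 2: components of {Ring} -> Plate = 5*2 = 10, Washer = 5*4 = 20.
Iteration 3: components of {Plate,Washer} -> Hub = 10*5 = 50.
Iteration 4: components of {Hub} -> Spring = 50*1 = 50.
Iteration 5: components of {Spring} -> Bolt = 50*4 = 200.
Iteration 6: components of {Bolt} -> Frame = 200*3 = 600.
Iteration 7: no further components; recursion stops.
SUM(need) = 1 + 5 + 10 + 20 + 50 + 50 + 200 + 600 = 936.

936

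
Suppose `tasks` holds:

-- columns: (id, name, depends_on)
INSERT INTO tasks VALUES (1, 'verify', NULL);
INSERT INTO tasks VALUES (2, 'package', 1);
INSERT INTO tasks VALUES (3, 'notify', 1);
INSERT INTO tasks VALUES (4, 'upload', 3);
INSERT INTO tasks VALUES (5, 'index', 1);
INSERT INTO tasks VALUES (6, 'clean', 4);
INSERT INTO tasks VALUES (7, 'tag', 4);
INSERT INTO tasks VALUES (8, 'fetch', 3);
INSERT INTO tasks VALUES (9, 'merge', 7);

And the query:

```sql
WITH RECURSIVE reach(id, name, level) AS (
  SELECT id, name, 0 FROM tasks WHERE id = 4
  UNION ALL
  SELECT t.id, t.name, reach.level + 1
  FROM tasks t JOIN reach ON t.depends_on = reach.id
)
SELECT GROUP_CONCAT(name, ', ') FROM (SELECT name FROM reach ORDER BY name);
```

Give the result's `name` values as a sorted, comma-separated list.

Base: id=4 (upload) at level 0.
Iteration 1: rows with depends_on in {4} -> clean (id 6, level 1), tag (id 7, level 1).
Iteration 2: rows with depends_on in {6,7} -> merge (id 9, level 2).
Iteration 3: no rows with depends_on in {9}; recursion stops.

clean, merge, tag, upload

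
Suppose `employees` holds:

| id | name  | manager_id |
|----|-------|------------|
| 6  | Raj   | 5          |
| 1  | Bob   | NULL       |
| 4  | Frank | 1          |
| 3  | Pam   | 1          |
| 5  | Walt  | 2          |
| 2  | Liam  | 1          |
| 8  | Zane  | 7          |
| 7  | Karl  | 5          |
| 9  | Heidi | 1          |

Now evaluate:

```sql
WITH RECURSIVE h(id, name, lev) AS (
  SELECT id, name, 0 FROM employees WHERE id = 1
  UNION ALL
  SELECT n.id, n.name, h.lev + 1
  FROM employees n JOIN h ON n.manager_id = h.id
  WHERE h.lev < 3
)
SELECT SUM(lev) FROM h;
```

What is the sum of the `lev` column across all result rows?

Base: id=1 (Bob) at lev 0.
Iteration 1: rows with manager_id in {1} -> Liam (id 2, lev 1), Pam (id 3, lev 1), Frank (id 4, lev 1), Heidi (id 9, lev 1).
Iteration 2: rows with manager_id in {2,3,4,9} -> Walt (id 5, lev 2).
Iteration 3: rows with manager_id in {5} -> Raj (id 6, lev 3), Karl (id 7, lev 3).
Iteration 4: lev < 3 fails for all current rows; recursion stops.
SUM(lev) = 0 + 1 + 1 + 1 + 1 + 2 + 3 + 3 = 12.

12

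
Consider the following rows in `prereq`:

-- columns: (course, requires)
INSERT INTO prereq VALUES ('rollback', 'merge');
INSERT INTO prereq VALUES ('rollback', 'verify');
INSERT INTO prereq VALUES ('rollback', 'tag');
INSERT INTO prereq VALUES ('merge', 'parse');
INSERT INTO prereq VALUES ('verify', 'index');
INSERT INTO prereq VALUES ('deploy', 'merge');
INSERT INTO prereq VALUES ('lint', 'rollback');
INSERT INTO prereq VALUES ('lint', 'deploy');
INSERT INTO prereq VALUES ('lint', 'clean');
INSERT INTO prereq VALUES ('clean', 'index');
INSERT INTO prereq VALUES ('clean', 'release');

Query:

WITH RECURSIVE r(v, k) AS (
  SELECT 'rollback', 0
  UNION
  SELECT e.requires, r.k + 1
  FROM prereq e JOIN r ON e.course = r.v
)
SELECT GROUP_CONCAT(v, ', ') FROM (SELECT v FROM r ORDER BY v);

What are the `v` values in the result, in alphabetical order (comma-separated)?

index, merge, parse, rollback, tag, verify

Base: (rollback, k=0).
Iteration 1: edges from {rollback} -> (merge, k=1), (tag, k=1), (verify, k=1).
Iteration 2: edges from {merge,tag,verify} -> (index, k=2), (parse, k=2).
Iteration 3: no outgoing edges from {index,parse}; recursion stops.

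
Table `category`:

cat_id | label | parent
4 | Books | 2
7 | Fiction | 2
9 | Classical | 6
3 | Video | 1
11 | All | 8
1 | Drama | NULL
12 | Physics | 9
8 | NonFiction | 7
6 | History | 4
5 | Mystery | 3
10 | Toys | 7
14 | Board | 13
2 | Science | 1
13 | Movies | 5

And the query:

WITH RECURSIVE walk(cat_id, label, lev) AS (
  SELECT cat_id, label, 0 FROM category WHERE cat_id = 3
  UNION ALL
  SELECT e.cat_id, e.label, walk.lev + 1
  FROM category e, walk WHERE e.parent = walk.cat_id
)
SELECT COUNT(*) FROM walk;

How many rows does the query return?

Base: cat_id=3 (Video) at lev 0.
Iteration 1: rows with parent in {3} -> Mystery (id 5, lev 1).
Iteration 2: rows with parent in {5} -> Movies (id 13, lev 2).
Iteration 3: rows with parent in {13} -> Board (id 14, lev 3).
Iteration 4: no rows with parent in {14}; recursion stops.
Total rows emitted: 4.

4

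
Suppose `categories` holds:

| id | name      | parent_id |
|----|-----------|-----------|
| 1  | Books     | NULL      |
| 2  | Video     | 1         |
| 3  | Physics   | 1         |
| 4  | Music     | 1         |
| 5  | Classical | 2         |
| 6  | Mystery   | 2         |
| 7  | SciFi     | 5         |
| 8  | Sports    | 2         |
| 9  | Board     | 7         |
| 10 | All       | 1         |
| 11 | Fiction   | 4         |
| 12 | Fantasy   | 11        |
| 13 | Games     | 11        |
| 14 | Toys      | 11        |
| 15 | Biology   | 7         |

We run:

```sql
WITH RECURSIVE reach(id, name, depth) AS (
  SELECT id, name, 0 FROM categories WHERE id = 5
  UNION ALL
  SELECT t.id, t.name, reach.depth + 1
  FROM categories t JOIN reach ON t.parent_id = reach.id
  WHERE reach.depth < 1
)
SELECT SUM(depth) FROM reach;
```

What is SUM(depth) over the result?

1

Base: id=5 (Classical) at depth 0.
Iteration 1: rows with parent_id in {5} -> SciFi (id 7, depth 1).
Iteration 2: depth < 1 fails for all current rows; recursion stops.
SUM(depth) = 0 + 1 = 1.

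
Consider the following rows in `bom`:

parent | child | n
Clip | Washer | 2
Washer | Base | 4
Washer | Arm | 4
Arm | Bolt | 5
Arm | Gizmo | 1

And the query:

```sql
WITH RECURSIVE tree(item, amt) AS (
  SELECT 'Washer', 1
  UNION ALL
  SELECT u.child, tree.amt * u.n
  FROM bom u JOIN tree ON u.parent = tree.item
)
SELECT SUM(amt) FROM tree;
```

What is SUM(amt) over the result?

33

Base: (Washer, amt=1).
Iteration 1: components of {Washer} -> Arm = 1*4 = 4, Base = 1*4 = 4.
Iteration 2: components of {Arm,Base} -> Bolt = 4*5 = 20, Gizmo = 4*1 = 4.
Iteration 3: no further components; recursion stops.
SUM(amt) = 1 + 4 + 4 + 20 + 4 = 33.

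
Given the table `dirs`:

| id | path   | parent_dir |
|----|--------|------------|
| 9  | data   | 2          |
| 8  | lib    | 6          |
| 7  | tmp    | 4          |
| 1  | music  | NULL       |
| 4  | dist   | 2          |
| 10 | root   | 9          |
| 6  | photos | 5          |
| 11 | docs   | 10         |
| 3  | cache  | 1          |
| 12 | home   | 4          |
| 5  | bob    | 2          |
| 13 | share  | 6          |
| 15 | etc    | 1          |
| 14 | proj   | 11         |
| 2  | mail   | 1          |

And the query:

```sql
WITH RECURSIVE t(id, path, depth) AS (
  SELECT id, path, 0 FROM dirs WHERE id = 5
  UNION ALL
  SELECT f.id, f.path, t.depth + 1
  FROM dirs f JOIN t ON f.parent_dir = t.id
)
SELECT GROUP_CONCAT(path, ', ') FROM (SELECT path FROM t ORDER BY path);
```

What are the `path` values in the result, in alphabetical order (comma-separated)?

Base: id=5 (bob) at depth 0.
Iteration 1: rows with parent_dir in {5} -> photos (id 6, depth 1).
Iteration 2: rows with parent_dir in {6} -> lib (id 8, depth 2), share (id 13, depth 2).
Iteration 3: no rows with parent_dir in {8,13}; recursion stops.

bob, lib, photos, share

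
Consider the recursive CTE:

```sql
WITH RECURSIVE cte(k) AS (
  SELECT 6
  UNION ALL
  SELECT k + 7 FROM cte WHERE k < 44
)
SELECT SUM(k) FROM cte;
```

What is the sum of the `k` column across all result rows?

189

Base: k=6.
Iteration 1: 6 < 44 holds -> k = 6 + 7 = 13.
Iteration 2: 13 < 44 holds -> k = 13 + 7 = 20.
Iteration 3: 20 < 44 holds -> k = 20 + 7 = 27.
Iteration 4: 27 < 44 holds -> k = 27 + 7 = 34.
Iteration 5: 34 < 44 holds -> k = 34 + 7 = 41.
Iteration 6: 41 < 44 holds -> k = 41 + 7 = 48.
Iteration 7: 48 < 44 fails; recursion stops.
SUM(k) = 6 + 13 + 20 + 27 + 34 + 41 + 48 = 189.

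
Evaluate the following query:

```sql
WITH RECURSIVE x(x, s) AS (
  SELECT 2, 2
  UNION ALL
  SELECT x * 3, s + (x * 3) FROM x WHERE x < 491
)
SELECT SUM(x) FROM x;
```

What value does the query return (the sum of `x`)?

Base: x=2, s=2.
Iteration 1: 2 < 491 holds -> x = 2 * 3 = 6, s = 2 + 6 = 8.
Iteration 2: 6 < 491 holds -> x = 6 * 3 = 18, s = 8 + 18 = 26.
Iteration 3: 18 < 491 holds -> x = 18 * 3 = 54, s = 26 + 54 = 80.
Iteration 4: 54 < 491 holds -> x = 54 * 3 = 162, s = 80 + 162 = 242.
Iteration 5: 162 < 491 holds -> x = 162 * 3 = 486, s = 242 + 486 = 728.
Iteration 6: 486 < 491 holds -> x = 486 * 3 = 1458, s = 728 + 1458 = 2186.
Iteration 7: 1458 < 491 fails; recursion stops.
SUM(x) = 2 + 6 + 18 + 54 + 162 + 486 + 1458 = 2186.

2186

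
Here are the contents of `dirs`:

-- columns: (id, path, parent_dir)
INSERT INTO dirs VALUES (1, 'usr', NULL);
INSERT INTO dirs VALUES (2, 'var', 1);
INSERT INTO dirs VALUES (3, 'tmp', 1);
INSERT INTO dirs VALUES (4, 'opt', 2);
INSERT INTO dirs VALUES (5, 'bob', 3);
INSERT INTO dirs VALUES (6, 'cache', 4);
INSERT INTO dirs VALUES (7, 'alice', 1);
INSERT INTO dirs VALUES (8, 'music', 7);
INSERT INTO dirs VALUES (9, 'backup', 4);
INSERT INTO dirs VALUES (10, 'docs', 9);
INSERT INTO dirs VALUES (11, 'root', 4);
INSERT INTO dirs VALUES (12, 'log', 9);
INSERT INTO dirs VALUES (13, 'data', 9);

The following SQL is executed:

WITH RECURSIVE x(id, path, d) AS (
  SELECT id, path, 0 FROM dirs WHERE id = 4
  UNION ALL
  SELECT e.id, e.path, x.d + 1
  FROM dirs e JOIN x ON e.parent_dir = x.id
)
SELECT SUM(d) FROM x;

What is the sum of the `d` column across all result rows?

9

Base: id=4 (opt) at d 0.
Iteration 1: rows with parent_dir in {4} -> cache (id 6, d 1), backup (id 9, d 1), root (id 11, d 1).
Iteration 2: rows with parent_dir in {6,9,11} -> docs (id 10, d 2), log (id 12, d 2), data (id 13, d 2).
Iteration 3: no rows with parent_dir in {10,12,13}; recursion stops.
SUM(d) = 0 + 1 + 1 + 1 + 2 + 2 + 2 = 9.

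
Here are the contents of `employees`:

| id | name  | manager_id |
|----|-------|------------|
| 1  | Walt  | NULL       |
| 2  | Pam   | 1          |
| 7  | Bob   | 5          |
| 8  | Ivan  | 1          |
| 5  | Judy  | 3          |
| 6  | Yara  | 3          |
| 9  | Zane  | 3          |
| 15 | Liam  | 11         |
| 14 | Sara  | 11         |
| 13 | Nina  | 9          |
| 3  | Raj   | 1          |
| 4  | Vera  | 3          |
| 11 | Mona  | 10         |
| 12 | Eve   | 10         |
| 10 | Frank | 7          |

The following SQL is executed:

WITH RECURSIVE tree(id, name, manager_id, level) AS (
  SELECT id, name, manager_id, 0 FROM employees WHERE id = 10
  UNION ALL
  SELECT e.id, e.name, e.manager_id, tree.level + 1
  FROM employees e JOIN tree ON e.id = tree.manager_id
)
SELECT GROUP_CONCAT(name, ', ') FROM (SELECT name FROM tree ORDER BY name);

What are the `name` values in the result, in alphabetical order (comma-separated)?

Base: id=10 (Frank), manager_id=7, level 0.
Iteration 1: join on id=7 -> Bob (id 7, manager_id=5, level 1).
Iteration 2: join on id=5 -> Judy (id 5, manager_id=3, level 2).
Iteration 3: join on id=3 -> Raj (id 3, manager_id=1, level 3).
Iteration 4: join on id=1 -> Walt (id 1, manager_id=NULL, level 4).
Iteration 5: manager_id is NULL; no match; recursion stops.

Bob, Frank, Judy, Raj, Walt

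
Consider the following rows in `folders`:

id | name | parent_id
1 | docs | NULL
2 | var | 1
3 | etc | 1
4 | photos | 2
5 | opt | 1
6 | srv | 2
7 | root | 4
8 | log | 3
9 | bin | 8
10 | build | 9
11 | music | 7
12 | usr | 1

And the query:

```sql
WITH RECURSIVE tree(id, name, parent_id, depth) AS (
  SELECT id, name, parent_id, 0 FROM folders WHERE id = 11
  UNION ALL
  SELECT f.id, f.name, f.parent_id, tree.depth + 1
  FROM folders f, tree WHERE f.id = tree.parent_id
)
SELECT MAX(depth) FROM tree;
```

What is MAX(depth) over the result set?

Base: id=11 (music), parent_id=7, depth 0.
Iteration 1: join on id=7 -> root (id 7, parent_id=4, depth 1).
Iteration 2: join on id=4 -> photos (id 4, parent_id=2, depth 2).
Iteration 3: join on id=2 -> var (id 2, parent_id=1, depth 3).
Iteration 4: join on id=1 -> docs (id 1, parent_id=NULL, depth 4).
Iteration 5: parent_id is NULL; no match; recursion stops.
depth values: 0, 1, 2, 3, 4; the maximum is 4.

4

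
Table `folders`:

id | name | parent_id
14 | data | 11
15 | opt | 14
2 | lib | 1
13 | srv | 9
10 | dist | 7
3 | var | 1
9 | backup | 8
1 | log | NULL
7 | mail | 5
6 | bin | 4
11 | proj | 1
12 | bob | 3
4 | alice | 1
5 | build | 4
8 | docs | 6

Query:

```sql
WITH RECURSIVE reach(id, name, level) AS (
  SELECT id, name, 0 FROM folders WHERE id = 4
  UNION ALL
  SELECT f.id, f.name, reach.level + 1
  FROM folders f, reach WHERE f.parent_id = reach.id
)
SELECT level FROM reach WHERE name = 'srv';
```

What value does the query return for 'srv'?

4

Base: id=4 (alice) at level 0.
Iteration 1: rows with parent_id in {4} -> build (id 5, level 1), bin (id 6, level 1).
Iteration 2: rows with parent_id in {5,6} -> mail (id 7, level 2), docs (id 8, level 2).
Iteration 3: rows with parent_id in {7,8} -> backup (id 9, level 3), dist (id 10, level 3).
Iteration 4: rows with parent_id in {9,10} -> srv (id 13, level 4).
Iteration 5: no rows with parent_id in {13}; recursion stops.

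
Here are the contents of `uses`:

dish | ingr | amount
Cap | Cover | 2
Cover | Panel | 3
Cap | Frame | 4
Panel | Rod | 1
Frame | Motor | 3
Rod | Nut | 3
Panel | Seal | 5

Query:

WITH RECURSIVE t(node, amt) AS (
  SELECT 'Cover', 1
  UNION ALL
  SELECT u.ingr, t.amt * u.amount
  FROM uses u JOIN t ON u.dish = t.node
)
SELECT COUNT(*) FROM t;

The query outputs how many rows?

5

Base: (Cover, amt=1).
Iteration 1: components of {Cover} -> Panel = 1*3 = 3.
Iteration 2: components of {Panel} -> Rod = 3*1 = 3, Seal = 3*5 = 15.
Iteration 3: components of {Rod,Seal} -> Nut = 3*3 = 9.
Iteration 4: no further components; recursion stops.
Total rows emitted: 5.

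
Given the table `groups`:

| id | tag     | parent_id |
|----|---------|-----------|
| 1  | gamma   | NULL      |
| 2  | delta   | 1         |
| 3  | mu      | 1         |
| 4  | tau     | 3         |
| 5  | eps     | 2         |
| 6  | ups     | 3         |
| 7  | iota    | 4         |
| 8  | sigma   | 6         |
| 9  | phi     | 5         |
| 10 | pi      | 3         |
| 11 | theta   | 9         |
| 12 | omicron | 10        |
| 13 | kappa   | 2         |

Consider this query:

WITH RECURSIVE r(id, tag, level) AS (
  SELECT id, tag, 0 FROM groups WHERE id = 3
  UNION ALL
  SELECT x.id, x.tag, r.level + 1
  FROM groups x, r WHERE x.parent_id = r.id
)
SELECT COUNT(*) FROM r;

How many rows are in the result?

7

Base: id=3 (mu) at level 0.
Iteration 1: rows with parent_id in {3} -> tau (id 4, level 1), ups (id 6, level 1), pi (id 10, level 1).
Iteration 2: rows with parent_id in {4,6,10} -> iota (id 7, level 2), sigma (id 8, level 2), omicron (id 12, level 2).
Iteration 3: no rows with parent_id in {7,8,12}; recursion stops.
Total rows emitted: 7.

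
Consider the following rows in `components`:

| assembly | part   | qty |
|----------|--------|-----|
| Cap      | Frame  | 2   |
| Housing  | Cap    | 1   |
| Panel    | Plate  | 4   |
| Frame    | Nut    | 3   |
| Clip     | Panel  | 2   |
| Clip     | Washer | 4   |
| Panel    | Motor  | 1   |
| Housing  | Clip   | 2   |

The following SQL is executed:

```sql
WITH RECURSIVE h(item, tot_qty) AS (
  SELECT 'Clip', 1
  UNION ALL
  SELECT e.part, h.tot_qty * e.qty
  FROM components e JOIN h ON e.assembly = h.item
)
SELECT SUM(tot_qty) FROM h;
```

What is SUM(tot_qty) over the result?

17

Base: (Clip, tot_qty=1).
Iteration 1: components of {Clip} -> Panel = 1*2 = 2, Washer = 1*4 = 4.
Iteration 2: components of {Panel,Washer} -> Motor = 2*1 = 2, Plate = 2*4 = 8.
Iteration 3: no further components; recursion stops.
SUM(tot_qty) = 1 + 2 + 4 + 2 + 8 = 17.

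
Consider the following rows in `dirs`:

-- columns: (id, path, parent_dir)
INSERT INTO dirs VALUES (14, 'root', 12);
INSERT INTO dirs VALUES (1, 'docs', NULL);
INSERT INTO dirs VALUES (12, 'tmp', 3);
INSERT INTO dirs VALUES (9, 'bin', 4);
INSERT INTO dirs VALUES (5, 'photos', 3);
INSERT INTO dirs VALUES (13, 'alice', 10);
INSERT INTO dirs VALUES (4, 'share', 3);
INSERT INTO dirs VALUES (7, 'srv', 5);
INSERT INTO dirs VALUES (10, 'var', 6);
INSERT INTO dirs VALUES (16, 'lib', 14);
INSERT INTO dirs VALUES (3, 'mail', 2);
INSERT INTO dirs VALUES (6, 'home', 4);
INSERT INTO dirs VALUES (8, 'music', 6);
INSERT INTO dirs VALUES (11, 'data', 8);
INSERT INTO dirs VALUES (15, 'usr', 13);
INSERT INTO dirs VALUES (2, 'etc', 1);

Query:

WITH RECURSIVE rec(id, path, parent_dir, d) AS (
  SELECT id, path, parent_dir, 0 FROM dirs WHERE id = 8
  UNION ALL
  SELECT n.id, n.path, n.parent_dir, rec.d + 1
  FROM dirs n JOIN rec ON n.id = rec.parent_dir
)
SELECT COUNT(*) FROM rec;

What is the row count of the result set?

6

Base: id=8 (music), parent_dir=6, d 0.
Iteration 1: join on id=6 -> home (id 6, parent_dir=4, d 1).
Iteration 2: join on id=4 -> share (id 4, parent_dir=3, d 2).
Iteration 3: join on id=3 -> mail (id 3, parent_dir=2, d 3).
Iteration 4: join on id=2 -> etc (id 2, parent_dir=1, d 4).
Iteration 5: join on id=1 -> docs (id 1, parent_dir=NULL, d 5).
Iteration 6: parent_dir is NULL; no match; recursion stops.
Total rows emitted: 6.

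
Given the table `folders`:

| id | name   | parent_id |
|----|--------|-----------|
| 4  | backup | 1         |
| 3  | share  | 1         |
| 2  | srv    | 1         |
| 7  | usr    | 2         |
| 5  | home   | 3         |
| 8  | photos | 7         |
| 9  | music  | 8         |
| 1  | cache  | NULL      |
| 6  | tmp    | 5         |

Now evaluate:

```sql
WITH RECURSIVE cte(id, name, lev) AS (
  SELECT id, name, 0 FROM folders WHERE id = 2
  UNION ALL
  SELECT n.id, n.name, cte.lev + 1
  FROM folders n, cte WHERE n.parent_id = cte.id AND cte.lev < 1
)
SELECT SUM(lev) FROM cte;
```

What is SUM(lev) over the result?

Base: id=2 (srv) at lev 0.
Iteration 1: rows with parent_id in {2} -> usr (id 7, lev 1).
Iteration 2: lev < 1 fails for all current rows; recursion stops.
SUM(lev) = 0 + 1 = 1.

1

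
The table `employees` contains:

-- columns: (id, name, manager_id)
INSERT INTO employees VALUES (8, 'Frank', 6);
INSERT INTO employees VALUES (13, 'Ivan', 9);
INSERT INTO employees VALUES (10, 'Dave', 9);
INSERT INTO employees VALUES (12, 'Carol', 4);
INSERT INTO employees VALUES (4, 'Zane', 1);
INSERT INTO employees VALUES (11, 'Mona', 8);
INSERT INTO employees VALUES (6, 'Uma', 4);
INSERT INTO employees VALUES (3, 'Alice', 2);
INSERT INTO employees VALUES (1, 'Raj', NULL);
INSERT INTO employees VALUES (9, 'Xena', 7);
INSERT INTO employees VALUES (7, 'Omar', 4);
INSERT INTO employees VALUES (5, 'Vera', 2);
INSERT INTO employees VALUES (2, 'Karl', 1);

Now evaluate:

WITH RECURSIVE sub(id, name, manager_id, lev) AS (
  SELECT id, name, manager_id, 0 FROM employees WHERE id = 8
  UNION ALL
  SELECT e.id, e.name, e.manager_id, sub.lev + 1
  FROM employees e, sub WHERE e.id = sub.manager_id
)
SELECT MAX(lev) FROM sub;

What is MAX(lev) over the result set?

Base: id=8 (Frank), manager_id=6, lev 0.
Iteration 1: join on id=6 -> Uma (id 6, manager_id=4, lev 1).
Iteration 2: join on id=4 -> Zane (id 4, manager_id=1, lev 2).
Iteration 3: join on id=1 -> Raj (id 1, manager_id=NULL, lev 3).
Iteration 4: manager_id is NULL; no match; recursion stops.
lev values: 0, 1, 2, 3; the maximum is 3.

3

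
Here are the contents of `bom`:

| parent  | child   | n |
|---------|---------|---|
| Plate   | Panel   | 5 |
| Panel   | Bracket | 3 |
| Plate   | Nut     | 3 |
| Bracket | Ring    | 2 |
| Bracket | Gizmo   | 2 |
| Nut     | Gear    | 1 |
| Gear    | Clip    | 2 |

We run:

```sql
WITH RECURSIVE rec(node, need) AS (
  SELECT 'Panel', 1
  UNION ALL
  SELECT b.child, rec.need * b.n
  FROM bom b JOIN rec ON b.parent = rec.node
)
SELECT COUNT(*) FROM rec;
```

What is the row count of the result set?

Base: (Panel, need=1).
Iteration 1: components of {Panel} -> Bracket = 1*3 = 3.
Iteration 2: components of {Bracket} -> Gizmo = 3*2 = 6, Ring = 3*2 = 6.
Iteration 3: no further components; recursion stops.
Total rows emitted: 4.

4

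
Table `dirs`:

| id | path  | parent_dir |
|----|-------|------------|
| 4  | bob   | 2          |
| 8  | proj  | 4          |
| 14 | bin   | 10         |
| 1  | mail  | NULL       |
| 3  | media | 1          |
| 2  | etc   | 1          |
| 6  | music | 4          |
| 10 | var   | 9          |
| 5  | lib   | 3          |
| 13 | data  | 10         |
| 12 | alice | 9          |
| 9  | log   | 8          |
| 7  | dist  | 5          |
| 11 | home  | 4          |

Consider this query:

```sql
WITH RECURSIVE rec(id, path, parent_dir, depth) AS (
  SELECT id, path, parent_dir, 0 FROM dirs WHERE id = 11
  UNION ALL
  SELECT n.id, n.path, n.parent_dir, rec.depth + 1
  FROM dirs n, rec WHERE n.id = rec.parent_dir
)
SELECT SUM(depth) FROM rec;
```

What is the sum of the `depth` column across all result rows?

6

Base: id=11 (home), parent_dir=4, depth 0.
Iteration 1: join on id=4 -> bob (id 4, parent_dir=2, depth 1).
Iteration 2: join on id=2 -> etc (id 2, parent_dir=1, depth 2).
Iteration 3: join on id=1 -> mail (id 1, parent_dir=NULL, depth 3).
Iteration 4: parent_dir is NULL; no match; recursion stops.
SUM(depth) = 0 + 1 + 2 + 3 = 6.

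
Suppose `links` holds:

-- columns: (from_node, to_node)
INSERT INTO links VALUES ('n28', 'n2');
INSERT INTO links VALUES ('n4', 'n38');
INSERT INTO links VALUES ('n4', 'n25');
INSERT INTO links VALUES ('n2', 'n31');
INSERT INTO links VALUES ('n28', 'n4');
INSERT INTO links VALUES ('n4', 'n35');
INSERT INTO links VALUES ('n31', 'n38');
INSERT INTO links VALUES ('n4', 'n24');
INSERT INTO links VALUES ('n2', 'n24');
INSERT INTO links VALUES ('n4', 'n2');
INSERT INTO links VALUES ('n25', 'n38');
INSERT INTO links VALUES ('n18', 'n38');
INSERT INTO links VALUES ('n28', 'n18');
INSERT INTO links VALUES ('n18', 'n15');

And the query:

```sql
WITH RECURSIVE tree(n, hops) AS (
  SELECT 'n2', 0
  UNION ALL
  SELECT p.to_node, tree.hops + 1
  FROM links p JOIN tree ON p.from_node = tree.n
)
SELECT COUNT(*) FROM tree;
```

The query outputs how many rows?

4

Base: (n2, hops=0).
Iteration 1: edges from {n2} -> (n24, hops=1), (n31, hops=1).
Iteration 2: edges from {n24,n31} -> (n38, hops=2).
Iteration 3: no outgoing edges from {n38}; recursion stops.
Total rows emitted: 4.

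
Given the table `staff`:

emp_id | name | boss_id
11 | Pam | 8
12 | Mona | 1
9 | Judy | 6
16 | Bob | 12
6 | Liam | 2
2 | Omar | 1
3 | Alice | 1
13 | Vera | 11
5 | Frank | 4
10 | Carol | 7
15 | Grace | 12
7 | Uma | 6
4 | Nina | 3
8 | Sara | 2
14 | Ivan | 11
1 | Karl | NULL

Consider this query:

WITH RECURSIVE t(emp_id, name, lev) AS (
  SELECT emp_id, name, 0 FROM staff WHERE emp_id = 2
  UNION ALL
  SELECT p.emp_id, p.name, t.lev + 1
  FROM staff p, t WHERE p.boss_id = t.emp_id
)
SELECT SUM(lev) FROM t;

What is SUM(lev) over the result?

Base: emp_id=2 (Omar) at lev 0.
Iteration 1: rows with boss_id in {2} -> Liam (id 6, lev 1), Sara (id 8, lev 1).
Iteration 2: rows with boss_id in {6,8} -> Uma (id 7, lev 2), Judy (id 9, lev 2), Pam (id 11, lev 2).
Iteration 3: rows with boss_id in {7,9,11} -> Carol (id 10, lev 3), Vera (id 13, lev 3), Ivan (id 14, lev 3).
Iteration 4: no rows with boss_id in {10,13,14}; recursion stops.
SUM(lev) = 0 + 1 + 1 + 2 + 2 + 2 + 3 + 3 + 3 = 17.

17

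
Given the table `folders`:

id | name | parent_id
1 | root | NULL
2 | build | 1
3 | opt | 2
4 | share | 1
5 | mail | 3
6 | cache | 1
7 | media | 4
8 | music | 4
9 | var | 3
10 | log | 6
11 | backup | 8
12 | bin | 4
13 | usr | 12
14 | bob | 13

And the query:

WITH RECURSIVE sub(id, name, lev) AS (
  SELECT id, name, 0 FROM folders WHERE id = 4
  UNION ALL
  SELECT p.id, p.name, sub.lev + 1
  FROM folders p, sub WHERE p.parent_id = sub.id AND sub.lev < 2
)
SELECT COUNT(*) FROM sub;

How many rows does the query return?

Base: id=4 (share) at lev 0.
Iteration 1: rows with parent_id in {4} -> media (id 7, lev 1), music (id 8, lev 1), bin (id 12, lev 1).
Iteration 2: rows with parent_id in {7,8,12} -> backup (id 11, lev 2), usr (id 13, lev 2).
Iteration 3: lev < 2 fails for all current rows; recursion stops.
Total rows emitted: 6.

6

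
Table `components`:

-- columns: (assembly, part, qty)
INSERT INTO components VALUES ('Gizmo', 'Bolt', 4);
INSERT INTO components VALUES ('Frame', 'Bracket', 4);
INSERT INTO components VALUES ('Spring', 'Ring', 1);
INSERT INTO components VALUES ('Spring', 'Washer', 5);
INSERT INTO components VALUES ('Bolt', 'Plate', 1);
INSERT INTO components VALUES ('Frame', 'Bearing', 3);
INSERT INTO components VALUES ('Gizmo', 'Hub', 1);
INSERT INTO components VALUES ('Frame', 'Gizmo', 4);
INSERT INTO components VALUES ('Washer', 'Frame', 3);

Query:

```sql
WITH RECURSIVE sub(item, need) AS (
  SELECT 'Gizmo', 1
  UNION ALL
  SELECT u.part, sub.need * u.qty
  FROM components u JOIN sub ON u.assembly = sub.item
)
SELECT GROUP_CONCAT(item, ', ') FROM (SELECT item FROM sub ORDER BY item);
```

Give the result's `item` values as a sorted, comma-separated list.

Bolt, Gizmo, Hub, Plate

Base: (Gizmo, need=1).
Iteration 1: components of {Gizmo} -> Bolt = 1*4 = 4, Hub = 1*1 = 1.
Iteration 2: components of {Bolt,Hub} -> Plate = 4*1 = 4.
Iteration 3: no further components; recursion stops.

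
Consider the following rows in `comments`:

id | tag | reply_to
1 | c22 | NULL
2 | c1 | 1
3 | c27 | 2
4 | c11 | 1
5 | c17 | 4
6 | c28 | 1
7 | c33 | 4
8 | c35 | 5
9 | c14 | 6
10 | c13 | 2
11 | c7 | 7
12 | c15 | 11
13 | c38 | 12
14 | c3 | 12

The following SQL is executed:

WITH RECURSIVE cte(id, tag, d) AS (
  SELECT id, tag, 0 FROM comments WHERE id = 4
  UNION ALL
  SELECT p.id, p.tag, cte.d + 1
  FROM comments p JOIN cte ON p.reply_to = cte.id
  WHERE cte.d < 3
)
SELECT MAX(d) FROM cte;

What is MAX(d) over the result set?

Base: id=4 (c11) at d 0.
Iteration 1: rows with reply_to in {4} -> c17 (id 5, d 1), c33 (id 7, d 1).
Iteration 2: rows with reply_to in {5,7} -> c35 (id 8, d 2), c7 (id 11, d 2).
Iteration 3: rows with reply_to in {8,11} -> c15 (id 12, d 3).
Iteration 4: d < 3 fails for all current rows; recursion stops.
d values: 0, 1, 1, 2, 2, 3; the maximum is 3.

3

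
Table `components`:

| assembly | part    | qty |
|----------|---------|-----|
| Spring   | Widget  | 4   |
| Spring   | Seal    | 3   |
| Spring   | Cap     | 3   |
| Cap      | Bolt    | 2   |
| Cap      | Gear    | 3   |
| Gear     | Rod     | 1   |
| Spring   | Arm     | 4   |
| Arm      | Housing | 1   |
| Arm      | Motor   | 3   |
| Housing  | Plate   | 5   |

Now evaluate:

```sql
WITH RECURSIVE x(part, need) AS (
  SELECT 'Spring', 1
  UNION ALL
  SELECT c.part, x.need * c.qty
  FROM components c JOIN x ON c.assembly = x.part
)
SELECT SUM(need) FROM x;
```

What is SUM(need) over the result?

Base: (Spring, need=1).
Iteration 1: components of {Spring} -> Arm = 1*4 = 4, Cap = 1*3 = 3, Seal = 1*3 = 3, Widget = 1*4 = 4.
Iteration 2: components of {Arm,Cap,Seal,Widget} -> Bolt = 3*2 = 6, Gear = 3*3 = 9, Housing = 4*1 = 4, Motor = 4*3 = 12.
Iteration 3: components of {Bolt,Gear,Housing,Motor} -> Plate = 4*5 = 20, Rod = 9*1 = 9.
Iteration 4: no further components; recursion stops.
SUM(need) = 1 + 4 + 3 + 3 + 4 + 6 + 9 + 4 + 12 + 9 + 20 = 75.

75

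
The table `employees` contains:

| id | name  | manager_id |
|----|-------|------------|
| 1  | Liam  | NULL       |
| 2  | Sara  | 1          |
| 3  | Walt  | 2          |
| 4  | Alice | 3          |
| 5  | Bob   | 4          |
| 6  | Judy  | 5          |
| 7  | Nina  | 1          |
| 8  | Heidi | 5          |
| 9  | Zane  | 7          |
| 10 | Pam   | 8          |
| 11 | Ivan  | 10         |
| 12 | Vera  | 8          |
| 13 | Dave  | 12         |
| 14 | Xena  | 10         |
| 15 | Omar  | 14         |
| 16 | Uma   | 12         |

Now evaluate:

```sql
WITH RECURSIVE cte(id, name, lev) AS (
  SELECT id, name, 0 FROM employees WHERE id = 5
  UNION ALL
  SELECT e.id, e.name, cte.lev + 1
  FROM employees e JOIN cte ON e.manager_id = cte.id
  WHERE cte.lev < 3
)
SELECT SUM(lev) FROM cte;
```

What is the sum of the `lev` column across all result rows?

18

Base: id=5 (Bob) at lev 0.
Iteration 1: rows with manager_id in {5} -> Judy (id 6, lev 1), Heidi (id 8, lev 1).
Iteration 2: rows with manager_id in {6,8} -> Pam (id 10, lev 2), Vera (id 12, lev 2).
Iteration 3: rows with manager_id in {10,12} -> Ivan (id 11, lev 3), Dave (id 13, lev 3), Xena (id 14, lev 3), Uma (id 16, lev 3).
Iteration 4: lev < 3 fails for all current rows; recursion stops.
SUM(lev) = 0 + 1 + 1 + 2 + 2 + 3 + 3 + 3 + 3 = 18.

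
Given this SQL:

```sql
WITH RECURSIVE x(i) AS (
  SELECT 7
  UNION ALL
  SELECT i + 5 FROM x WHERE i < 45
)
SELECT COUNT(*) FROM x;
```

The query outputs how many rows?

Base: i=7.
Iteration 1: 7 < 45 holds -> i = 7 + 5 = 12.
Iteration 2: 12 < 45 holds -> i = 12 + 5 = 17.
Iteration 3: 17 < 45 holds -> i = 17 + 5 = 22.
Iteration 4: 22 < 45 holds -> i = 22 + 5 = 27.
Iteration 5: 27 < 45 holds -> i = 27 + 5 = 32.
Iteration 6: 32 < 45 holds -> i = 32 + 5 = 37.
Iteration 7: 37 < 45 holds -> i = 37 + 5 = 42.
Iteration 8: 42 < 45 holds -> i = 42 + 5 = 47.
Iteration 9: 47 < 45 fails; recursion stops.
Total rows emitted: 9.

9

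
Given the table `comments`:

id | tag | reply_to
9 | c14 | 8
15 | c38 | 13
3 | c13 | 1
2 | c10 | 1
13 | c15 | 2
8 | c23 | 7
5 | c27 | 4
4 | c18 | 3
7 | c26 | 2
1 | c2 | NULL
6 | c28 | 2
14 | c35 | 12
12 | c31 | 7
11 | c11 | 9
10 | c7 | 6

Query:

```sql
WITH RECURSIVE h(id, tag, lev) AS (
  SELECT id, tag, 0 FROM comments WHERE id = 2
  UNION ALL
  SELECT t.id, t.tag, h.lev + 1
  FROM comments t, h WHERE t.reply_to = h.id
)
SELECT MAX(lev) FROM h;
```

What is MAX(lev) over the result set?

4

Base: id=2 (c10) at lev 0.
Iteration 1: rows with reply_to in {2} -> c28 (id 6, lev 1), c26 (id 7, lev 1), c15 (id 13, lev 1).
Iteration 2: rows with reply_to in {6,7,13} -> c23 (id 8, lev 2), c7 (id 10, lev 2), c31 (id 12, lev 2), c38 (id 15, lev 2).
Iteration 3: rows with reply_to in {8,10,12,15} -> c14 (id 9, lev 3), c35 (id 14, lev 3).
Iteration 4: rows with reply_to in {9,14} -> c11 (id 11, lev 4).
Iteration 5: no rows with reply_to in {11}; recursion stops.
lev values: 0, 1, 1, 1, 2, 2, 2, 2, 3, 3, 4; the maximum is 4.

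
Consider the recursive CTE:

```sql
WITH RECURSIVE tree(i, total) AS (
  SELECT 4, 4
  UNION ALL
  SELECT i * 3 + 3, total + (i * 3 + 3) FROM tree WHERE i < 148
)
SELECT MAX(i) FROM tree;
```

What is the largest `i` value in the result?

Base: i=4, total=4.
Iteration 1: 4 < 148 holds -> i = 4 * 3 + 3 = 15, total = 4 + 15 = 19.
Iteration 2: 15 < 148 holds -> i = 15 * 3 + 3 = 48, total = 19 + 48 = 67.
Iteration 3: 48 < 148 holds -> i = 48 * 3 + 3 = 147, total = 67 + 147 = 214.
Iteration 4: 147 < 148 holds -> i = 147 * 3 + 3 = 444, total = 214 + 444 = 658.
Iteration 5: 444 < 148 fails; recursion stops.
i values: 4, 15, 48, 147, 444; the maximum is 444.

444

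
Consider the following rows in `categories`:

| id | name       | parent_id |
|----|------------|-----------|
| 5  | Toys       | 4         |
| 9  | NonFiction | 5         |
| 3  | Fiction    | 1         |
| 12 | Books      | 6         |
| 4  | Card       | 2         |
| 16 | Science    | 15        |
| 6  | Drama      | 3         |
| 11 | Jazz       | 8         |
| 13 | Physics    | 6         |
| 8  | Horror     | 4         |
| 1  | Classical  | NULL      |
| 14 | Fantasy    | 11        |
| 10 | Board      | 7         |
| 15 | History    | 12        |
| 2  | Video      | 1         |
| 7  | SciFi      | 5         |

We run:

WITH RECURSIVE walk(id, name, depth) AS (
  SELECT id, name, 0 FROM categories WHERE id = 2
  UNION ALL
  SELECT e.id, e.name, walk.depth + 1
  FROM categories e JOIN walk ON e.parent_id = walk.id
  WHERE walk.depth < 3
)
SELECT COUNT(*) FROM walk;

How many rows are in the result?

Base: id=2 (Video) at depth 0.
Iteration 1: rows with parent_id in {2} -> Card (id 4, depth 1).
Iteration 2: rows with parent_id in {4} -> Toys (id 5, depth 2), Horror (id 8, depth 2).
Iteration 3: rows with parent_id in {5,8} -> SciFi (id 7, depth 3), NonFiction (id 9, depth 3), Jazz (id 11, depth 3).
Iteration 4: depth < 3 fails for all current rows; recursion stops.
Total rows emitted: 7.

7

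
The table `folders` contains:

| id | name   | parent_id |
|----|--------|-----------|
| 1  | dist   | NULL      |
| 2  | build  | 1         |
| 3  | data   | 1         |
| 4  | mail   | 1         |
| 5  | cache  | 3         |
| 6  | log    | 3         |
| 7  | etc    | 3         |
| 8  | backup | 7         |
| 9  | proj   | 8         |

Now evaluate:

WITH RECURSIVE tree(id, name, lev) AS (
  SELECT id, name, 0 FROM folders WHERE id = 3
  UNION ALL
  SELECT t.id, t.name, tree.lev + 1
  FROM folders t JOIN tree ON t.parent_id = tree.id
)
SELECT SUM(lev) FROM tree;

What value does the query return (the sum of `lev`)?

8

Base: id=3 (data) at lev 0.
Iteration 1: rows with parent_id in {3} -> cache (id 5, lev 1), log (id 6, lev 1), etc (id 7, lev 1).
Iteration 2: rows with parent_id in {5,6,7} -> backup (id 8, lev 2).
Iteration 3: rows with parent_id in {8} -> proj (id 9, lev 3).
Iteration 4: no rows with parent_id in {9}; recursion stops.
SUM(lev) = 0 + 1 + 1 + 1 + 2 + 3 = 8.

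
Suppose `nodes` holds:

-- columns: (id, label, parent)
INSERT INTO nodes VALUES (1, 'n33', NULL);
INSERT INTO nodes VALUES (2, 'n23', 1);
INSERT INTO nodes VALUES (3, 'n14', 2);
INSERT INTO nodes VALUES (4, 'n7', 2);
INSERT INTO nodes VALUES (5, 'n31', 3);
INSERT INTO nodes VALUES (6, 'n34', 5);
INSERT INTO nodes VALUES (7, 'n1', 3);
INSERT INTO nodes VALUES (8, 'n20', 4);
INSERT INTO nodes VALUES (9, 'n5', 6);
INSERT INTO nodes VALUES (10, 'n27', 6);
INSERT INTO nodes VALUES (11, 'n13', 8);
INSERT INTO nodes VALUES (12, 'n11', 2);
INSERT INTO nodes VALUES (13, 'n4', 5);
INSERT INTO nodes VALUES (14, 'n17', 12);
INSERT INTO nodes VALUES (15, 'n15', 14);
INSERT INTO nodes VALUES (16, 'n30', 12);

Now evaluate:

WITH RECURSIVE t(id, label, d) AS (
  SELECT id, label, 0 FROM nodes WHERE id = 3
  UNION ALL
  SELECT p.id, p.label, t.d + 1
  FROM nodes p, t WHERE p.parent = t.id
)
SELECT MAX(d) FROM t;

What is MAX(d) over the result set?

Base: id=3 (n14) at d 0.
Iteration 1: rows with parent in {3} -> n31 (id 5, d 1), n1 (id 7, d 1).
Iteration 2: rows with parent in {5,7} -> n34 (id 6, d 2), n4 (id 13, d 2).
Iteration 3: rows with parent in {6,13} -> n5 (id 9, d 3), n27 (id 10, d 3).
Iteration 4: no rows with parent in {9,10}; recursion stops.
d values: 0, 1, 1, 2, 2, 3, 3; the maximum is 3.

3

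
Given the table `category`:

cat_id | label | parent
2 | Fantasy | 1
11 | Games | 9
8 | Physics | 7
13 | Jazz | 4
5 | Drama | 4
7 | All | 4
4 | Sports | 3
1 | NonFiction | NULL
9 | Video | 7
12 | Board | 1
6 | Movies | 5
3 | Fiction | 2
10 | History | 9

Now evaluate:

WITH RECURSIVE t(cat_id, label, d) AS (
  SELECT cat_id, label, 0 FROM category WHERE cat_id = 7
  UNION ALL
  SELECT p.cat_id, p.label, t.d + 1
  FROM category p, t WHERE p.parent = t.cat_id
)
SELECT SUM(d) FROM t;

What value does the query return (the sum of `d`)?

Base: cat_id=7 (All) at d 0.
Iteration 1: rows with parent in {7} -> Physics (id 8, d 1), Video (id 9, d 1).
Iteration 2: rows with parent in {8,9} -> History (id 10, d 2), Games (id 11, d 2).
Iteration 3: no rows with parent in {10,11}; recursion stops.
SUM(d) = 0 + 1 + 1 + 2 + 2 = 6.

6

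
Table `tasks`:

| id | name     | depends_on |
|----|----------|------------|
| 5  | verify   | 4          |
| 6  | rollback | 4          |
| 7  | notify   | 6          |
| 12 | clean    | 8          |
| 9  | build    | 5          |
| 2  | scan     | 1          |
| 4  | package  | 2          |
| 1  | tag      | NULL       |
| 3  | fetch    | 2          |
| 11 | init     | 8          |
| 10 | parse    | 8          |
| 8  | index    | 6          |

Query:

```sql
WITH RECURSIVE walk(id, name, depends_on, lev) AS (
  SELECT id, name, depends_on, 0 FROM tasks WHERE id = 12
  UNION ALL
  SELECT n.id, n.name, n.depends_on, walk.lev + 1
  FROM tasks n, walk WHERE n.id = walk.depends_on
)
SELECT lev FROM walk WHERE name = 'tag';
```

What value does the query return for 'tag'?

5

Base: id=12 (clean), depends_on=8, lev 0.
Iteration 1: join on id=8 -> index (id 8, depends_on=6, lev 1).
Iteration 2: join on id=6 -> rollback (id 6, depends_on=4, lev 2).
Iteration 3: join on id=4 -> package (id 4, depends_on=2, lev 3).
Iteration 4: join on id=2 -> scan (id 2, depends_on=1, lev 4).
Iteration 5: join on id=1 -> tag (id 1, depends_on=NULL, lev 5).
Iteration 6: depends_on is NULL; no match; recursion stops.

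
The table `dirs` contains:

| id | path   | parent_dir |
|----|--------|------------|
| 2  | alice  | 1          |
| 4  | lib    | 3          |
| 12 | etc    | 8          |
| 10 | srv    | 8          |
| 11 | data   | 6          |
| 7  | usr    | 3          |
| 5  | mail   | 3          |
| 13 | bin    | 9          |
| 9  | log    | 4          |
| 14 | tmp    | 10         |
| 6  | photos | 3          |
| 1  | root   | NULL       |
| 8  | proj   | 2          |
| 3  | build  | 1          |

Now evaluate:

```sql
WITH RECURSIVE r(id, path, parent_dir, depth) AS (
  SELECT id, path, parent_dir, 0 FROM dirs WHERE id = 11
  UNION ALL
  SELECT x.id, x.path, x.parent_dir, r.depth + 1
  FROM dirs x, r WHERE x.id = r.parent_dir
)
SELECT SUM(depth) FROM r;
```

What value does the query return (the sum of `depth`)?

Base: id=11 (data), parent_dir=6, depth 0.
Iteration 1: join on id=6 -> photos (id 6, parent_dir=3, depth 1).
Iteration 2: join on id=3 -> build (id 3, parent_dir=1, depth 2).
Iteration 3: join on id=1 -> root (id 1, parent_dir=NULL, depth 3).
Iteration 4: parent_dir is NULL; no match; recursion stops.
SUM(depth) = 0 + 1 + 2 + 3 = 6.

6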